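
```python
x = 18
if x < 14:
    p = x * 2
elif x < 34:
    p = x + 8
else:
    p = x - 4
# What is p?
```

Trace:
`x = 18` → x = 18
`if x < 14: ...` → x < 14 is False, x < 34 is True → p = 26
So p = 26

Answer: 26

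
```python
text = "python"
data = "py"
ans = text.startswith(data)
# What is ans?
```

Trace:
`text = "python"` → text = 'python'
`data = "py"` → data = 'py'
`ans = text.startswith(data)` → ans = True
So ans = True

Answer: True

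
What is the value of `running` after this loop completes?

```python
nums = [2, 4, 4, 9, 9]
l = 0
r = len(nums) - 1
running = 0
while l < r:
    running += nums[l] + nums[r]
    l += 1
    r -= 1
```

Sum of pairs from ends
`running` takes the values: 0 → 11 → 24

Answer: 24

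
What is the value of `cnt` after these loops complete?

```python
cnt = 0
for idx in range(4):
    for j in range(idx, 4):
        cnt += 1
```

Upper triangle: 4 + 3 + ... + 1
`cnt` takes the values: 0 → 1 → 2 → 3 → 4 → 5 → 6 → 7 → 8 → 9 → 10

Answer: 10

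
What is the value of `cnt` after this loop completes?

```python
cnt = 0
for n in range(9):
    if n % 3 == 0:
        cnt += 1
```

Count numbers divisible by 3 in range(9)
`cnt` takes the values: 0 → 1 → 2 → 3

Answer: 3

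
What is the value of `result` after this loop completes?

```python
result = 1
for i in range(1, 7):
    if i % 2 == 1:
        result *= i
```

Product of odd numbers 1 to 6
`result` takes the values: 1 → 3 → 15

Answer: 15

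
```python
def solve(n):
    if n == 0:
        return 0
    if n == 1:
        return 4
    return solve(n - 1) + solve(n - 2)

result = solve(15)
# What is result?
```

Build up from base cases: solve(0)=0, solve(1)=4, solve(2)=4, solve(3)=8, solve(4)=12, solve(5)=20, solve(6)=32, ..., solve(15)=2440

Answer: 2440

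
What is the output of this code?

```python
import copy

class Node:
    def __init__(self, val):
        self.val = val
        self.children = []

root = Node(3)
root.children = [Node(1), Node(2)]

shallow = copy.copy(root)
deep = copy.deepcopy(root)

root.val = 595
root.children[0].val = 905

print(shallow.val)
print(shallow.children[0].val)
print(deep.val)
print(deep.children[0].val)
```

Key concept: deep copy with custom objects.
Step by step:
`root = Node(3)` → root = Node(val=3, children=[])
`root.children = [Node(1), Node(2)]` → root = Node(val=3, children=[Node(val=1, children=[]), Node(val=2, children=[])])
`shallow = copy.copy(root)` → shallow = Node(val=3, children=[Node(val=1, children=[]), Node(val=2, children=[])])
`deep = copy.deepcopy(root)` → deep = Node(val=3, children=[Node(val=1, children=[]), Node(val=2, children=[])])
`root.val = 595` → root = Node(val=595, children=[Node(val=1, children=[]), Node(val=2, children=[])])
`root.children[0].val = 905` → root = Node(val=595, children=[Node(val=905, children=[]), Node(val=2, children=[])]); shallow = Node(val=3, children=[Node(val=905, children=[]), Node(val=2, children=[])])
`print(shallow.val)` → prints 3
`print(shallow.children[0].val)` → prints 905
`print(deep.val)` → prints 3
`print(deep.children[0].val)` → prints 1

Answer:
3
905
3
1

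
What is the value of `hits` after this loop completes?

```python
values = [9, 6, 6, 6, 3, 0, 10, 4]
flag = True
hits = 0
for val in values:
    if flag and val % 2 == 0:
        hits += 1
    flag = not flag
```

Count even values at even positions
`hits` takes the values: 0 → 1 → 2

Answer: 2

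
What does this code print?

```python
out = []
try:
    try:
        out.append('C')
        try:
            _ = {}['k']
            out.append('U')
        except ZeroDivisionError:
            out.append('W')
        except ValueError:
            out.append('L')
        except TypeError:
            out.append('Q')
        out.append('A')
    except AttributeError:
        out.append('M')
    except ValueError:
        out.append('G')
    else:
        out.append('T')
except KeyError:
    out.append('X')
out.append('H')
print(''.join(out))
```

Execution trace: 'C' (try body) → 'X' (outer except KeyError) → 'H' (after the try/except). Output: CXH

Answer: CXH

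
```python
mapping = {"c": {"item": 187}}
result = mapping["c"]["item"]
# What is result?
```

Trace:
`mapping = {"c": {"item": 187}}` → mapping = {'c': {'item': 187}}
`result = mapping["c"]["item"]` → result = 187
So result = 187

Answer: 187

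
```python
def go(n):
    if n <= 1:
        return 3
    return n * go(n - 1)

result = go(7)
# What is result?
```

go(7) = 7 * 6 * 5 * 4 * 3 * 2 * 3 = 15120

Answer: 15120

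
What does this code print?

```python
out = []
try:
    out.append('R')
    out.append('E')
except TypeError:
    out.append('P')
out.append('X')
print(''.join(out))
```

Execution trace: 'R' (try body) → 'E' (try body, no exception) → 'X' (after the try/except). Output: REX

Answer: REX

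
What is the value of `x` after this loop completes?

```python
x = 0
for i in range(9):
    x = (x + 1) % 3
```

Increment mod 3, 9 times = 0
`x` takes the values: 0 → 1 → 2 → 0 → 1 → 2 → 0 → 1 → 2 → 0

Answer: 0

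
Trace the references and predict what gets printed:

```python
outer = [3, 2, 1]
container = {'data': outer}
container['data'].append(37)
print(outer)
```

Key concept: dict holds reference to list.
Step by step:
`outer = [3, 2, 1]` → outer = [3, 2, 1]
`container = {'data': outer}` → container = {'data': [3, 2, 1]}
`container['data'].append(37)` → outer = [3, 2, 1, 37]; container = {'data': [3, 2, 1, 37]}
`print(outer)` → prints [3, 2, 1, 37]

Answer: [3, 2, 1, 37]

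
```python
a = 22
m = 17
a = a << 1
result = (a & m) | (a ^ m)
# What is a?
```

Trace:
`a = 22` → a = 22
`m = 17` → m = 17
`a = a << 1` → a = 44
`result = (a & m) | (a ^ m)` → result = 61
So a = 44

Answer: 44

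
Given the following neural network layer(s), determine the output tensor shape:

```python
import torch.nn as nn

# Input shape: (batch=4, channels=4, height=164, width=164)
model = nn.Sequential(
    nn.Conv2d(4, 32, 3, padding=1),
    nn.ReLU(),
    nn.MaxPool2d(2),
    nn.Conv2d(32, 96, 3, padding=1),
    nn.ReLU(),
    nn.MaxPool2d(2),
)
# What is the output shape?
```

Input: (4, 4, 164, 164) -> after first Conv2d: (4, 32, 164, 164) -> after first MaxPool2d: (4, 32, 82, 82) -> after second Conv2d: (4, 96, 82, 82) -> Output: (4, 96, 41, 41)

Answer: (4, 96, 41, 41)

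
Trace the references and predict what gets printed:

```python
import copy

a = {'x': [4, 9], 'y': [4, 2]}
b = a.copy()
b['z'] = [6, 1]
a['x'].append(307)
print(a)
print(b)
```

Key concept: shallow copy of dict with mutable values.
Step by step:
`a = {'x': [4, 9], 'y': [4, 2]}` → a = {'x': [4, 9], 'y': [4, 2]}
`b = a.copy()` → b = {'x': [4, 9], 'y': [4, 2]}
`b['z'] = [6, 1]` → b = {'x': [4, 9], 'y': [4, 2], 'z': [6, 1]}
`a['x'].append(307)` → a = {'x': [4, 9, 307], 'y': [4, 2]}; b = {'x': [4, 9, 307], 'y': [4, 2], 'z': [6, 1]}
`print(a)` → prints {'x': [4, 9, 307], 'y': [4, 2]}
`print(b)` → prints {'x': [4, 9, 307], 'y': [4, 2], 'z': [6, 1]}

Answer:
{'x': [4, 9, 307], 'y': [4, 2]}
{'x': [4, 9, 307], 'y': [4, 2], 'z': [6, 1]}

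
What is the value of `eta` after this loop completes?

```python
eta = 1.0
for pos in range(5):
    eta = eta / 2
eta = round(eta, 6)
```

Halving LR 5 times: 1 / 2^5
`eta` takes the values: 1.0 → 0.5 → 0.25 → 0.125 → 0.0625 → 0.03125

Answer: 0.03125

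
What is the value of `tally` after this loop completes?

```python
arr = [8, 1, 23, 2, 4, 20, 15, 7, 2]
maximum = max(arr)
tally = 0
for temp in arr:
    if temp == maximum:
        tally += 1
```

Count of max value 23 in [8, 1, 23, 2, 4, 20, 15, 7, 2]
`tally` takes the values: 0 → 1

Answer: 1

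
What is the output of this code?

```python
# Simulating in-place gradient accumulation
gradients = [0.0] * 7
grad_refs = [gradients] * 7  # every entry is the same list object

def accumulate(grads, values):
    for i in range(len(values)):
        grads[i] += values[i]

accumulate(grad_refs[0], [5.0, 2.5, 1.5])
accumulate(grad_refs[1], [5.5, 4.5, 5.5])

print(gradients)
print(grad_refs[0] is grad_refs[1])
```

Key concept: gradient accumulation aliasing.
Step by step:
`gradients = [0.0] * 7` → gradients = [0.0, 0.0, 0.0, 0.0, 0.0, 0.0, 0.0]
`grad_refs = [gradients] * 7` → grad_refs = [[0.0, 0.0, 0.0, 0.0, 0.0, 0.0, 0.0], [0.0, 0.0, 0.0, 0.0, 0.0, 0.0, 0.0], [0.0, 0.0, 0.0, 0.0, 0.0, 0.0, 0.0], [0.0, 0.0, 0.0, 0.0, 0.0, 0.0, 0.0], [0.0, 0.0, 0.0, 0.0, 0.0, 0.0, 0.0], [0.0, 0.0, 0.0, 0.0, 0.0, 0.0, 0.0], [0.0, 0.0, 0.0, 0.0, 0.0, 0.0, 0.0]]
`accumulate(grad_refs[0], [5.0, 2.5, 1.5])` → gradients = [5.0, 2.5, 1.5, 0.0, 0.0, 0.0, 0.0]; grad_refs = [[5.0, 2.5, 1.5, 0.0, 0.0, 0.0, 0.0], [5.0, 2.5, 1.5, 0.0, 0.0, 0.0, 0.0], [5.0, 2.5, 1.5, 0.0, 0.0, 0.0, 0.0], [5.0, 2.5, 1.5, 0.0, 0.0, 0.0, 0.0], [5.0, 2.5, 1.5, 0.0, 0.0, 0.0, 0.0], [5.0, 2.5, 1.5, 0.0, 0.0, 0.0, 0.0], [5.0, 2.5, 1.5, 0.0, 0.0, 0.0, 0.0]]
`accumulate(grad_refs[1], [5.5, 4.5, 5.5])` → gradients = [10.5, 7.0, 7.0, 0.0, 0.0, 0.0, 0.0]; grad_refs = [[10.5, 7.0, 7.0, 0.0, 0.0, 0.0, 0.0], [10.5, 7.0, 7.0, 0.0, 0.0, 0.0, 0.0], [10.5, 7.0, 7.0, 0.0, 0.0, 0.0, 0.0], [10.5, 7.0, 7.0, 0.0, 0.0, 0.0, 0.0], [10.5, 7.0, 7.0, 0.0, 0.0, 0.0, 0.0], [10.5, 7.0, 7.0, 0.0, 0.0, 0.0, 0.0], [10.5, 7.0, 7.0, 0.0, 0.0, 0.0, 0.0]]
`print(gradients)` → prints [10.5, 7.0, 7.0, 0.0, 0.0, 0.0, 0.0]
`print(grad_refs[0] is grad_refs[1])` → prints True

Answer:
[10.5, 7.0, 7.0, 0.0, 0.0, 0.0, 0.0]
True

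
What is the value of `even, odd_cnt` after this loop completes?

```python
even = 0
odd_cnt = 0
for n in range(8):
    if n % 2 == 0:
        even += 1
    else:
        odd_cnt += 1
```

Count evens and odds in range(8)
`even, odd_cnt` takes the values: (0, 0) → (1, 0) → (1, 1) → (2, 1) → (2, 2) → (3, 2) → (3, 3) → (4, 3) → (4, 4)

Answer: 4, 4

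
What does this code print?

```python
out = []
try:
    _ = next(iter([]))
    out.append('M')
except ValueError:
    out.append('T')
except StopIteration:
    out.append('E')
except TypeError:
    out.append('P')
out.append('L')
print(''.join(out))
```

Execution trace: 'E' (except StopIteration) → 'L' (after the try/except). Output: EL

Answer: EL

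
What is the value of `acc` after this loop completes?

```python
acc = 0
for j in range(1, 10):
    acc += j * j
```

Sum of squares 1² to 9² = 285
`acc` takes the values: 0 → 1 → 5 → 14 → 30 → 55 → 91 → 140 → 204 → 285

Answer: 285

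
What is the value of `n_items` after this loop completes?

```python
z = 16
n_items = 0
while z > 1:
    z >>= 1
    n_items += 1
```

Count right shifts until 1
`n_items` takes the values: 0 → 1 → 2 → 3 → 4

Answer: 4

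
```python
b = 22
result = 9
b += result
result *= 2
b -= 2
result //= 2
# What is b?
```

Trace:
`b = 22` → b = 22
`result = 9` → result = 9
`b += result` → b = 31
`result *= 2` → result = 18
`b -= 2` → b = 29
`result //= 2` → result = 9
So b = 29

Answer: 29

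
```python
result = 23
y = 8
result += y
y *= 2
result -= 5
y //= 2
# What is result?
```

Trace:
`result = 23` → result = 23
`y = 8` → y = 8
`result += y` → result = 31
`y *= 2` → y = 16
`result -= 5` → result = 26
`y //= 2` → y = 8
So result = 26

Answer: 26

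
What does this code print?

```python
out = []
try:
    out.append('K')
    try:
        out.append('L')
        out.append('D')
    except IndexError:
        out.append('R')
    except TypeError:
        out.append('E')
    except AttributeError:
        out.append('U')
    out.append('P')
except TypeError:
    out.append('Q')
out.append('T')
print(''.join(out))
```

Execution trace: 'K' (try body) → 'L' (inner try body) → 'D' (inner try body, no exception) → 'P' (try body, no exception) → 'T' (after the try/except). Output: KLDPT

Answer: KLDPT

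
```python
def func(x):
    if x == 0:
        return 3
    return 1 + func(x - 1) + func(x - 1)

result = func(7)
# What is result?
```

func(x) = 1 + 2·func(x-1), func(0)=3. Closed form: (3+1)·2^7 - 1 = 511.

Answer: 511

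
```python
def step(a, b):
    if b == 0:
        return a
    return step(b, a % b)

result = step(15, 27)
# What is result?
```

step(15, 27) -> step(27, 15) -> step(15, 12) -> step(12, 3) -> step(3, 0) -> 3

Answer: 3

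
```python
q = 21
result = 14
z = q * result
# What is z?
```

Trace:
`q = 21` → q = 21
`result = 14` → result = 14
`z = q * result` → z = 294
So z = 294

Answer: 294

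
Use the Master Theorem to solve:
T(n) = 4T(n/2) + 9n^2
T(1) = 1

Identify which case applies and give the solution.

a=4, b=2, f(n)=9n^2. log_2(4) = 2. Since c=2 = 2, Case 2 applies: T(n) = Θ(n^log_b(a) · log n) = O(n^2 log n).

Answer: O(n^2 log n) - Case 2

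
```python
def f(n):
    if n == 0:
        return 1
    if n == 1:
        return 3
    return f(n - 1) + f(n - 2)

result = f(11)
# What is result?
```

Build up from base cases: f(0)=1, f(1)=3, f(2)=4, f(3)=7, f(4)=11, f(5)=18, f(6)=29, ..., f(11)=322

Answer: 322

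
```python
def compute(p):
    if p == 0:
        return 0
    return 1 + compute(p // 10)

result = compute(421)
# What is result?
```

Count of digits of 421: 3

Answer: 3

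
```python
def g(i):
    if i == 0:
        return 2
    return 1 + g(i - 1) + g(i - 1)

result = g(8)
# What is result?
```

g(i) = 1 + 2·g(i-1), g(0)=2. Closed form: (2+1)·2^8 - 1 = 767.

Answer: 767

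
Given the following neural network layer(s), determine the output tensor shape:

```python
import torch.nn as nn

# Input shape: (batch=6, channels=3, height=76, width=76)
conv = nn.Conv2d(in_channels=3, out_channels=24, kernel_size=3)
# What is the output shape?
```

Input: (6, 3, 76, 76) -> Output: (6, 24, 74, 74)

Answer: (6, 24, 74, 74)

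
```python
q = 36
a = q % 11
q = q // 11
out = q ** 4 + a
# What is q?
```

Trace:
`q = 36` → q = 36
`a = q % 11` → a = 3
`q = q // 11` → q = 3
`out = q ** 4 + a` → out = 84
So q = 3

Answer: 3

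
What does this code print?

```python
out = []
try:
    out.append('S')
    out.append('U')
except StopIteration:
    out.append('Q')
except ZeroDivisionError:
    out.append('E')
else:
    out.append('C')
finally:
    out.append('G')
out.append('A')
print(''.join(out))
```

Execution trace: 'S' (try body) → 'U' (try body, no exception) → 'C' (else) → 'G' (finally) → 'A' (after the try/except). Output: SUCGA

Answer: SUCGA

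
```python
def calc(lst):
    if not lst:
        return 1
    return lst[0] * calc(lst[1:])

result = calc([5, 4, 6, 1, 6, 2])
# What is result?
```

Product over [5, 4, 6, 1, 6, 2] = 5 * 4 * 6 * 1 * 6 * 2 = 1440

Answer: 1440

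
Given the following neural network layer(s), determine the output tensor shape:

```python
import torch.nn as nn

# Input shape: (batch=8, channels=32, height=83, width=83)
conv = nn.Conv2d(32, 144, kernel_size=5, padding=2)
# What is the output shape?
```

Input: (8, 32, 83, 83) -> Output: (8, 144, 83, 83)

Answer: (8, 144, 83, 83)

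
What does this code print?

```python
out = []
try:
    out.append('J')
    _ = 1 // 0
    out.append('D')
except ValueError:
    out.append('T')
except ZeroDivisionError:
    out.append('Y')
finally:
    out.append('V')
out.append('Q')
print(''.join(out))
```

Execution trace: 'J' (try body) → 'Y' (except ZeroDivisionError) → 'V' (finally) → 'Q' (after the try/except). Output: JYVQ

Answer: JYVQ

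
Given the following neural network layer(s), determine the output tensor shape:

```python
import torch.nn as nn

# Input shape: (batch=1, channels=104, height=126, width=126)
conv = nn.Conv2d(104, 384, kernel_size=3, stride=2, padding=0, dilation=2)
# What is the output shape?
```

Input: (1, 104, 126, 126) -> Output: (1, 384, 61, 61)

Answer: (1, 384, 61, 61)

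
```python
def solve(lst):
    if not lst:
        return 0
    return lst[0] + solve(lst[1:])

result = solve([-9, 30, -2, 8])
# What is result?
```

(-9) + 30 + (-2) + 8 + 0 = 27

Answer: 27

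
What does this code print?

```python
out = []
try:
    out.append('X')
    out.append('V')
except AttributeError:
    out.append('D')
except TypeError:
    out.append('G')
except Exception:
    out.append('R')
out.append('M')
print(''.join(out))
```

Execution trace: 'X' (try body) → 'V' (try body, no exception) → 'M' (after the try/except). Output: XVM

Answer: XVM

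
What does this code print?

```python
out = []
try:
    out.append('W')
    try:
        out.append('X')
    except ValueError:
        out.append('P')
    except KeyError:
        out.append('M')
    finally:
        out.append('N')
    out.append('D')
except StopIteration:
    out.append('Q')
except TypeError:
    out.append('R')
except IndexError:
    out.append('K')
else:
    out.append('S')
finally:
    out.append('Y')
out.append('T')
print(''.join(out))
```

Execution trace: 'W' (try body) → 'X' (inner try body, no exception) → 'N' (inner finally) → 'D' (try body, no exception) → 'S' (else) → 'Y' (finally) → 'T' (after the try/except). Output: WXNDSYT

Answer: WXNDSYT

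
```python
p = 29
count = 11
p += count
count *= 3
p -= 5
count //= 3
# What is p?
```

Trace:
`p = 29` → p = 29
`count = 11` → count = 11
`p += count` → p = 40
`count *= 3` → count = 33
`p -= 5` → p = 35
`count //= 3` → count = 11
So p = 35

Answer: 35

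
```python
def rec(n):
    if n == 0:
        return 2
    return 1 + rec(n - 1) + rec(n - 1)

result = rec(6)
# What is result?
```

rec(n) = 1 + 2·rec(n-1), rec(0)=2. Closed form: (2+1)·2^6 - 1 = 191.

Answer: 191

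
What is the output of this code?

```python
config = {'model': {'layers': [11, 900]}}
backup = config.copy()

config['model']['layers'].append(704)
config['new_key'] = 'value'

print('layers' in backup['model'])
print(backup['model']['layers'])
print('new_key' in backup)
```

Key concept: shallow copy gotcha with nested dict.
Step by step:
`config = {'model': {'layers': [11, 900]}}` → config = {'model': {'layers': [11, 900]}}
`backup = config.copy()` → backup = {'model': {'layers': [11, 900]}}
`config['model']['layers'].append(704)` → config = {'model': {'layers': [11, 900, 704]}}; backup = {'model': {'layers': [11, 900, 704]}}
`config['new_key'] = 'value'` → config = {'model': {'layers': [11, 900, 704]}, 'new_key': 'value'}
`print('layers' in backup['model'])` → prints True
`print(backup['model']['layers'])` → prints [11, 900, 704]
`print('new_key' in backup)` → prints False

Answer:
True
[11, 900, 704]
False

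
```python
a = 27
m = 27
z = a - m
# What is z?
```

Trace:
`a = 27` → a = 27
`m = 27` → m = 27
`z = a - m` → z = 0
So z = 0

Answer: 0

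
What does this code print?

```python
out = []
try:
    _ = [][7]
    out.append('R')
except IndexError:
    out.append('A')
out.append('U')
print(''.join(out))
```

Execution trace: 'A' (except IndexError) → 'U' (after the try/except). Output: AU

Answer: AU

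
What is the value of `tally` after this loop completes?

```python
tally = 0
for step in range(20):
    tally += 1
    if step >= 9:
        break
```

Loop breaks when step reaches 9, tally is 10
`tally` takes the values: 0 → 1 → 2 → 3 → 4 → 5 → 6 → 7 → 8 → 9 → 10

Answer: 10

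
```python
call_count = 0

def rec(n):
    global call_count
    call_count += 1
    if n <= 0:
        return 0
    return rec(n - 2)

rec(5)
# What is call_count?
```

Linear recursion stepping by 2: 4 calls from n=5 down to ≤0.

Answer: 4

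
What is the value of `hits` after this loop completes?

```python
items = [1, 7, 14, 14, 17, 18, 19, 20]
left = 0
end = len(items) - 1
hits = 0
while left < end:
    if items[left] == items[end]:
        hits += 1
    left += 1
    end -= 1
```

Count matching pairs from ends
`hits` takes the values: 0

Answer: 0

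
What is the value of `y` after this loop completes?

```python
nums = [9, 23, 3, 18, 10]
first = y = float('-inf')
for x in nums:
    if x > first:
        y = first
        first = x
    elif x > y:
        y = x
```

Second largest (with repeats) in [9, 23, 3, 18, 10]
`y` takes the values: -inf → 9 → 18

Answer: 18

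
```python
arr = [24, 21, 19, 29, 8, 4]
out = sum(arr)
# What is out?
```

Trace:
`arr = [24, 21, 19, 29, 8, 4]` → arr = [24, 21, 19, 29, 8, 4]
`out = sum(arr)` → out = 105
So out = 105

Answer: 105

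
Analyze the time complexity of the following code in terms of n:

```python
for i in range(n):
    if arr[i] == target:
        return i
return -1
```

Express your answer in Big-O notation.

This is Linear search in an array. Time complexity: O(n).

Answer: O(n)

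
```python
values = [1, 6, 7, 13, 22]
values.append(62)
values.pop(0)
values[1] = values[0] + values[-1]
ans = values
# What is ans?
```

Trace:
`values = [1, 6, 7, 13, 22]` → values = [1, 6, 7, 13, 22]
`values.append(62)` → values = [1, 6, 7, 13, 22, 62]
`values.pop(0)` → values = [6, 7, 13, 22, 62]
`values[1] = values[0] + values[-1]` → values = [6, 68, 13, 22, 62]
`ans = values` → ans = [6, 68, 13, 22, 62]
So ans = [6, 68, 13, 22, 62]

Answer: [6, 68, 13, 22, 62]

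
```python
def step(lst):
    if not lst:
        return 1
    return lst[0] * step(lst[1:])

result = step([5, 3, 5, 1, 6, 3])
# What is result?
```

Product over [5, 3, 5, 1, 6, 3] = 5 * 3 * 5 * 1 * 6 * 3 = 1350

Answer: 1350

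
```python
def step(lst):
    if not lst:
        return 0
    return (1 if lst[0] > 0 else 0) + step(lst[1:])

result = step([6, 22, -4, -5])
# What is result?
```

Count of positive elements in [6, 22, -4, -5] = 2

Answer: 2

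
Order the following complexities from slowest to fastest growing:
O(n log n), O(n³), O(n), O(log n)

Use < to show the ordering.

Ordered by growth rate: O(log n) < O(n) < O(n log n) < O(n³)

Answer: O(log n) < O(n) < O(n log n) < O(n³)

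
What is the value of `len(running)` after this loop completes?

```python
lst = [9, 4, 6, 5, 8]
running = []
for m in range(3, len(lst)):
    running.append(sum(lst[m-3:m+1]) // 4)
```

Number of 4-element averages
`running` takes the values: [] → [6] → [6, 5]
So `len(running)` = 2

Answer: 2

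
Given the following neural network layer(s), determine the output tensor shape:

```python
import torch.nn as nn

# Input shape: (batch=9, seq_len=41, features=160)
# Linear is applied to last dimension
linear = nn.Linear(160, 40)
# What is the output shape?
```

Input: (9, 41, 160) -> Output: (9, 41, 40)

Answer: (9, 41, 40)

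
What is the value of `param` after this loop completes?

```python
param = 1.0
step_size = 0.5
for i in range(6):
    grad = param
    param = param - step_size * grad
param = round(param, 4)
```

Gradient descent: w = 1.0 * (1 - 0.5)^6
`param` takes the values: 1.0 → 0.5 → 0.25 → 0.125 → 0.0625 → 0.03125 → 0.015625 → 0.0156

Answer: 0.0156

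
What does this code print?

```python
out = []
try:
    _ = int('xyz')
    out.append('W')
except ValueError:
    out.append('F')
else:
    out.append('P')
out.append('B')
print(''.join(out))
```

Execution trace: 'F' (except ValueError) → 'B' (after the try/except). Output: FB

Answer: FB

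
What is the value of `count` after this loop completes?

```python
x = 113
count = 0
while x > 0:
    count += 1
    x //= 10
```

Count digits by repeated division by 10
`count` takes the values: 0 → 1 → 2 → 3

Answer: 3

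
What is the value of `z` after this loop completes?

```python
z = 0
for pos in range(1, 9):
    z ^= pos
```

XOR of 1 to 8
`z` takes the values: 0 → 1 → 3 → 0 → 4 → 1 → 7 → 0 → 8

Answer: 8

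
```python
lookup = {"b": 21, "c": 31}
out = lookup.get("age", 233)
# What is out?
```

Trace:
`lookup = {"b": 21, "c": 31}` → lookup = {'b': 21, 'c': 31}
`out = lookup.get("age", 233)` → out = 233
So out = 233

Answer: 233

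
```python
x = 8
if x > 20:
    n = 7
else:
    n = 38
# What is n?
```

Trace:
`x = 8` → x = 8
`if x > 20: ...` → x > 20 is False, take else branch → n = 38
So n = 38

Answer: 38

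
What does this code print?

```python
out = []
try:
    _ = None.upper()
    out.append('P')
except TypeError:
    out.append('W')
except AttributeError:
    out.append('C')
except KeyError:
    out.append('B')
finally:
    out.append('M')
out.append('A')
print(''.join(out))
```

Execution trace: 'C' (except AttributeError) → 'M' (finally) → 'A' (after the try/except). Output: CMA

Answer: CMA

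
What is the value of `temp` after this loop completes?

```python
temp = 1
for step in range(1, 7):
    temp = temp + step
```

Start at 1, add 1 through 6
`temp` takes the values: 1 → 2 → 4 → 7 → 11 → 16 → 22

Answer: 22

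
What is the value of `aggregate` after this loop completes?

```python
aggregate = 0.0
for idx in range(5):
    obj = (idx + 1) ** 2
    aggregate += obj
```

Sum of squared losses 1² + 2² + ... + 5²
`aggregate` takes the values: 0.0 → 1.0 → 5.0 → 14.0 → 30.0 → 55.0

Answer: 55.0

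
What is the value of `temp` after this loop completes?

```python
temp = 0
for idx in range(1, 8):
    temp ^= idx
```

XOR of 1 to 7
`temp` takes the values: 0 → 1 → 3 → 0 → 4 → 1 → 7 → 0

Answer: 0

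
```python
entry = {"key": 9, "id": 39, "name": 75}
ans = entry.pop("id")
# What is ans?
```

Trace:
`entry = {"key": 9, "id": 39, "name": 75}` → entry = {'key': 9, 'id': 39, 'name': 75}
`ans = entry.pop("id")` → entry = {'key': 9, 'name': 75}; ans = 39
So ans = 39

Answer: 39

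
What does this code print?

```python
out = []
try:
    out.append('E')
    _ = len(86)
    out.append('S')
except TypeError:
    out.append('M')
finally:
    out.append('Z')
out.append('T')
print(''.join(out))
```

Execution trace: 'E' (try body) → 'M' (except TypeError) → 'Z' (finally) → 'T' (after the try/except). Output: EMZT

Answer: EMZT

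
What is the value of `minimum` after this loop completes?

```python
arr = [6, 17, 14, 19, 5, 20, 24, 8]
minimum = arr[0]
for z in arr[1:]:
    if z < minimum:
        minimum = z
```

Minimum of [6, 17, 14, 19, 5, 20, 24, 8]
`minimum` takes the values: 6 → 5

Answer: 5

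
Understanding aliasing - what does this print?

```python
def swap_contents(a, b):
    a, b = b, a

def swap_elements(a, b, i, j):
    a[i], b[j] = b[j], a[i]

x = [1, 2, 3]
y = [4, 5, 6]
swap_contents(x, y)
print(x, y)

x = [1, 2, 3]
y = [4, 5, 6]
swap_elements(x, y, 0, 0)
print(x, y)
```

Key concept: parameter rebinding vs mutation.
Step by step:
`x = [1, 2, 3]` → x = [1, 2, 3]
`y = [4, 5, 6]` → y = [4, 5, 6]
`swap_contents(x, y)` → no visible change to tracked variables
`print(x, y)` → prints [1, 2, 3] [4, 5, 6]
`x = [1, 2, 3]` → x = [1, 2, 3]
`y = [4, 5, 6]` → y = [4, 5, 6]
`swap_elements(x, y, 0, 0)` → x = [4, 2, 3]; y = [1, 5, 6]
`print(x, y)` → prints [4, 2, 3] [1, 5, 6]

Answer:
[1, 2, 3] [4, 5, 6]
[4, 2, 3] [1, 5, 6]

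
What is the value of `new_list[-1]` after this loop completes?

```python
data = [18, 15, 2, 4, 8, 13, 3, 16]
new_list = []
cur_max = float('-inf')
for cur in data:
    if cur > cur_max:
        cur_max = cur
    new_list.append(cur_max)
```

Running max ends at 18
`new_list` takes the values: [] → [18] → [18, 18] → [18, 18, 18] → [18, 18, 18, 18] → [18, 18, 18, 18, 18] → [18, 18, 18, 18, 18, 18] → [18, 18, 18, 18, 18, 18, 18] → [18, 18, 18, 18, 18, 18, 18, 18]
So `new_list[-1]` = 18

Answer: 18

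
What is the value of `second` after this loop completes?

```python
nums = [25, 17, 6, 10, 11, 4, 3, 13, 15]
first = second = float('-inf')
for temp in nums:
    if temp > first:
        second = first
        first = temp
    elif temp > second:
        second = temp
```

Second largest (with repeats) in [25, 17, 6, 10, 11, 4, 3, 13, 15]
`second` takes the values: -inf → 17

Answer: 17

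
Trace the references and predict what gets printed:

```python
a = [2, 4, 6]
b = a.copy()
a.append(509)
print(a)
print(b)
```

Key concept: list.copy() creates independent copy.
Step by step:
`a = [2, 4, 6]` → a = [2, 4, 6]
`b = a.copy()` → b = [2, 4, 6]
`a.append(509)` → a = [2, 4, 6, 509]
`print(a)` → prints [2, 4, 6, 509]
`print(b)` → prints [2, 4, 6]

Answer:
[2, 4, 6, 509]
[2, 4, 6]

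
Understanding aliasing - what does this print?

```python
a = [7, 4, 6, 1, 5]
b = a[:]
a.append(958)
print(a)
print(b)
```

Key concept: slice [:] creates copy.
Step by step:
`a = [7, 4, 6, 1, 5]` → a = [7, 4, 6, 1, 5]
`b = a[:]` → b = [7, 4, 6, 1, 5]
`a.append(958)` → a = [7, 4, 6, 1, 5, 958]
`print(a)` → prints [7, 4, 6, 1, 5, 958]
`print(b)` → prints [7, 4, 6, 1, 5]

Answer:
[7, 4, 6, 1, 5, 958]
[7, 4, 6, 1, 5]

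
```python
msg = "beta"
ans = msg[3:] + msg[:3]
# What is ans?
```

Trace:
`msg = "beta"` → msg = 'beta'
`ans = msg[3:] + msg[:3]` → ans = 'abet'
So ans = 'abet'

Answer: 'abet'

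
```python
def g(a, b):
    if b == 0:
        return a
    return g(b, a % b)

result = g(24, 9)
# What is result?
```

g(24, 9) -> g(9, 6) -> g(6, 3) -> g(3, 0) -> 3

Answer: 3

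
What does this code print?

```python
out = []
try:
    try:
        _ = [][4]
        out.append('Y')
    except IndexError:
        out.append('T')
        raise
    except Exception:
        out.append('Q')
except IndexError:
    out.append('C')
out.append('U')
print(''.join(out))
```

Execution trace: 'T' (inner except IndexError) → 'C' (outer except IndexError) → 'U' (after the try/except). Output: TCU

Answer: TCU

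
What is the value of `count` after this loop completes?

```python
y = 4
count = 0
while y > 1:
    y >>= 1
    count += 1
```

Count right shifts until 1
`count` takes the values: 0 → 1 → 2

Answer: 2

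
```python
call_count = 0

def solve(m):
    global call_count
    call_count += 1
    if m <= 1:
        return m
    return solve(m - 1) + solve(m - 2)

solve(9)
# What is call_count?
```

Calls(m) = 1 + Calls(m-1) + Calls(m-2); Calls(0)=Calls(1)=1. For m=9 this gives 109.

Answer: 109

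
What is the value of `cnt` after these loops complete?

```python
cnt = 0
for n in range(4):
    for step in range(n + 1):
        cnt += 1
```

Triangle: 1 + 2 + ... + 4
`cnt` takes the values: 0 → 1 → 2 → 3 → 4 → 5 → 6 → 7 → 8 → 9 → 10

Answer: 10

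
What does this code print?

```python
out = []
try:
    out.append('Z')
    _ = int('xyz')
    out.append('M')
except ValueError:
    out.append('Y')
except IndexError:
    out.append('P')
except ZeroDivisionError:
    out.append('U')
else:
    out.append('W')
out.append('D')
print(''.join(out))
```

Execution trace: 'Z' (try body) → 'Y' (except ValueError) → 'D' (after the try/except). Output: ZYD

Answer: ZYD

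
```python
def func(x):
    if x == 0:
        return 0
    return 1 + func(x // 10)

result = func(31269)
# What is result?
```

Count of digits of 31269: 5

Answer: 5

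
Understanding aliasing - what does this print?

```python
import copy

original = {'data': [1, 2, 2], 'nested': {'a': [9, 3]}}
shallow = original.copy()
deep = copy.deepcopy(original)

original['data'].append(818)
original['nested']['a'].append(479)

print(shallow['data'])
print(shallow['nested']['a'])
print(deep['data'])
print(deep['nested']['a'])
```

Key concept: comparing shallow vs deep copy.
Step by step:
`original = {'data': [1, 2, 2], 'nested': {'a': [9, 3]}}` → original = {'data': [1, 2, 2], 'nested': {'a': [9, 3]}}
`shallow = original.copy()` → shallow = {'data': [1, 2, 2], 'nested': {'a': [9, 3]}}
`deep = copy.deepcopy(original)` → deep = {'data': [1, 2, 2], 'nested': {'a': [9, 3]}}
`original['data'].append(818)` → original = {'data': [1, 2, 2, 818], 'nested': {'a': [9, 3]}}; shallow = {'data': [1, 2, 2, 818], 'nested': {'a': [9, 3]}}
`original['nested']['a'].append(479)` → original = {'data': [1, 2, 2, 818], 'nested': {'a': [9, 3, 479]}}; shallow = {'data': [1, 2, 2, 818], 'nested': {'a': [9, 3, 479]}}
`print(shallow['data'])` → prints [1, 2, 2, 818]
`print(shallow['nested']['a'])` → prints [9, 3, 479]
`print(deep['data'])` → prints [1, 2, 2]
`print(deep['nested']['a'])` → prints [9, 3]

Answer:
[1, 2, 2, 818]
[9, 3, 479]
[1, 2, 2]
[9, 3]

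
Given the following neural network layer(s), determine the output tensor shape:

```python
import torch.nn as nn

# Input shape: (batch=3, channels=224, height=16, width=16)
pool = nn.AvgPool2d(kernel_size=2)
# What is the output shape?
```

Input: (3, 224, 16, 16) -> Output: (3, 224, 8, 8)

Answer: (3, 224, 8, 8)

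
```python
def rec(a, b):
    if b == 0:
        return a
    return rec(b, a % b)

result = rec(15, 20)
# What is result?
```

rec(15, 20) -> rec(20, 15) -> rec(15, 5) -> rec(5, 0) -> 5

Answer: 5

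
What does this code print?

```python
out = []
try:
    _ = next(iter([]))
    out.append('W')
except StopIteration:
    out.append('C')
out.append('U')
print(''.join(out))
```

Execution trace: 'C' (except StopIteration) → 'U' (after the try/except). Output: CU

Answer: CU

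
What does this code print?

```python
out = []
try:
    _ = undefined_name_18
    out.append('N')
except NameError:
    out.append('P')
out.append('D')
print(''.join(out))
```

Execution trace: 'P' (except NameError) → 'D' (after the try/except). Output: PD

Answer: PD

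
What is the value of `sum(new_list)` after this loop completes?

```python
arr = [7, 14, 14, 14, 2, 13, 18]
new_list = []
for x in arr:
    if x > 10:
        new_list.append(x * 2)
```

Sum of doubled values > 10
`new_list` takes the values: [] → [28] → [28, 28] → [28, 28, 28] → [28, 28, 28, 26] → [28, 28, 28, 26, 36]
So `sum(new_list)` = 146

Answer: 146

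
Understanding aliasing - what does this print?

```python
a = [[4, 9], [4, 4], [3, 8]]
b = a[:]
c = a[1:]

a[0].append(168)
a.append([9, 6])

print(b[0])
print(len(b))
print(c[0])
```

Key concept: slice with nested mutation.
Step by step:
`a = [[4, 9], [4, 4], [3, 8]]` → a = [[4, 9], [4, 4], [3, 8]]
`b = a[:]` → b = [[4, 9], [4, 4], [3, 8]]
`c = a[1:]` → c = [[4, 4], [3, 8]]
`a[0].append(168)` → a = [[4, 9, 168], [4, 4], [3, 8]]; b = [[4, 9, 168], [4, 4], [3, 8]]
`a.append([9, 6])` → a = [[4, 9, 168], [4, 4], [3, 8], [9, 6]]
`print(b[0])` → prints [4, 9, 168]
`print(len(b))` → prints 3
`print(c[0])` → prints [4, 4]

Answer:
[4, 9, 168]
3
[4, 4]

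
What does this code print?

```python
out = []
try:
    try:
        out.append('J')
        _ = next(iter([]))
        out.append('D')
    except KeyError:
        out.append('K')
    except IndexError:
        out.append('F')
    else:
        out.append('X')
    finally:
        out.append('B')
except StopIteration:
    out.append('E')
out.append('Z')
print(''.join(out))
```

Execution trace: 'J' (try body) → 'B' (finally) → 'E' (outer except StopIteration) → 'Z' (after the try/except). Output: JBEZ

Answer: JBEZ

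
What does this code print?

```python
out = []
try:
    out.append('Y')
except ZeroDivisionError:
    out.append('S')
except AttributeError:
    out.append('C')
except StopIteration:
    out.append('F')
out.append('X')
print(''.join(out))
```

Execution trace: 'Y' (try body, no exception) → 'X' (after the try/except). Output: YX

Answer: YX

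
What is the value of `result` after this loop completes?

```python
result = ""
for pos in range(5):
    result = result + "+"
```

Repeat '+' 5 times
`result` takes the values: "" → "+" → "++" → "+++" → "++++" → "+++++"

Answer: "+++++"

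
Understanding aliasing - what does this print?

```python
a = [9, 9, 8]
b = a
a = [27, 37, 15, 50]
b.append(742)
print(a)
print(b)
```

Key concept: rebinding vs mutation: a is rebound to a new list, b still points at the original.
Step by step:
`a = [9, 9, 8]` → a = [9, 9, 8]
`b = a` → b = [9, 9, 8] (same object as a)
`a = [27, 37, 15, 50]` → a = [27, 37, 15, 50]
`b.append(742)` → b = [9, 9, 8, 742]
`print(a)` → prints [27, 37, 15, 50]
`print(b)` → prints [9, 9, 8, 742]

Answer:
[27, 37, 15, 50]
[9, 9, 8, 742]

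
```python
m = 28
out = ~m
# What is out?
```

Trace:
`m = 28` → m = 28
`out = ~m` → out = -29
So out = -29

Answer: -29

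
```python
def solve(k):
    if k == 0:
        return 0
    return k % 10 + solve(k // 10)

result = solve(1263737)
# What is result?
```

Sum of digits of 1263737: 7 + 3 + 7 + 3 + 6 + 2 + 1 = 29

Answer: 29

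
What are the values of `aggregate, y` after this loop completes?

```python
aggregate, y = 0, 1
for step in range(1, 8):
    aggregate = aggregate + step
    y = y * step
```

Sum and factorial of 1 to 7
`aggregate, y` takes the values: (0, 1) → (1, 1) → (3, 1) → (3, 2) → (6, 2) → (6, 6) → (10, 6) → (10, 24) → (15, 24) → (15, 120) → (21, 120) → (21, 720) → (28, 720) → (28, 5040)

Answer: 28, 5040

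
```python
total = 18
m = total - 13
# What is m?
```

Trace:
`total = 18` → total = 18
`m = total - 13` → m = 5
So m = 5

Answer: 5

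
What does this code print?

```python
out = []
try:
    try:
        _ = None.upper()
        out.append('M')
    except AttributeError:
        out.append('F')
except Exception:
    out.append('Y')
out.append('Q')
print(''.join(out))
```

Execution trace: 'F' (inner except AttributeError) → 'Q' (after the try/except). Output: FQ

Answer: FQ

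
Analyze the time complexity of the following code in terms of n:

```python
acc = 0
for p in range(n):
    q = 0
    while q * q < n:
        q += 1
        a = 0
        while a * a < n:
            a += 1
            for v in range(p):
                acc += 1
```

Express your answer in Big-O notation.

Each loop level contributes: n × √n × √n × n. Multiplying the contributions gives O(n^3).

Answer: O(n^3)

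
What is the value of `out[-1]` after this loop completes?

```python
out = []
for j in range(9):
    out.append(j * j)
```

Last element of squares 0 to 8
`out` takes the values: [] → [0] → [0, 1] → [0, 1, 4] → [0, 1, 4, 9] → [0, 1, 4, 9, 16] → [0, 1, 4, 9, 16, 25] → [0, 1, 4, 9, 16, 25, 36] → [0, 1, 4, 9, 16, 25, 36, 49] → [0, 1, 4, 9, 16, 25, 36, 49, 64]
So `out[-1]` = 64

Answer: 64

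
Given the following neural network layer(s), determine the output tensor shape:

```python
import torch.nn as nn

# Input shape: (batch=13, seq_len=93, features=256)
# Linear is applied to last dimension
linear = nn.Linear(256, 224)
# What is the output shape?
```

Input: (13, 93, 256) -> Output: (13, 93, 224)

Answer: (13, 93, 224)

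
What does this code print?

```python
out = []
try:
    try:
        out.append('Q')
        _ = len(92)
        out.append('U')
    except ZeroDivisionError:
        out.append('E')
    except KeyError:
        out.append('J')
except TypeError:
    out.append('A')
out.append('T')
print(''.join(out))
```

Execution trace: 'Q' (try body) → 'A' (outer except TypeError) → 'T' (after the try/except). Output: QAT

Answer: QAT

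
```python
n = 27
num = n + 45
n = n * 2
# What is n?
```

Trace:
`n = 27` → n = 27
`num = n + 45` → num = 72
`n = n * 2` → n = 54
So n = 54

Answer: 54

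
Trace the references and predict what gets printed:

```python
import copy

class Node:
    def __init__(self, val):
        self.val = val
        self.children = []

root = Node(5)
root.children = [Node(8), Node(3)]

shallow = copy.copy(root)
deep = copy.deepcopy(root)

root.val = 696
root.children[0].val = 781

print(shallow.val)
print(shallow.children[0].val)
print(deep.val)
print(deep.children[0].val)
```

Key concept: deep copy with custom objects.
Step by step:
`root = Node(5)` → root = Node(val=5, children=[])
`root.children = [Node(8), Node(3)]` → root = Node(val=5, children=[Node(val=8, children=[]), Node(val=3, children=[])])
`shallow = copy.copy(root)` → shallow = Node(val=5, children=[Node(val=8, children=[]), Node(val=3, children=[])])
`deep = copy.deepcopy(root)` → deep = Node(val=5, children=[Node(val=8, children=[]), Node(val=3, children=[])])
`root.val = 696` → root = Node(val=696, children=[Node(val=8, children=[]), Node(val=3, children=[])])
`root.children[0].val = 781` → root = Node(val=696, children=[Node(val=781, children=[]), Node(val=3, children=[])]); shallow = Node(val=5, children=[Node(val=781, children=[]), Node(val=3, children=[])])
`print(shallow.val)` → prints 5
`print(shallow.children[0].val)` → prints 781
`print(deep.val)` → prints 5
`print(deep.children[0].val)` → prints 8

Answer:
5
781
5
8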